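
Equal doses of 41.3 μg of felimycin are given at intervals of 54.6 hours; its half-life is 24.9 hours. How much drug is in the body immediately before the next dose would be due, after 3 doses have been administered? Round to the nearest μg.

The 3 doses were given 163.8, 109.2, 54.6 hours ago.
Total = 41.3·(1/2)^(163.8/24.9) + 41.3·(1/2)^(109.2/24.9) + 41.3·(1/2)^(54.6/24.9)
      = 0.4322 + 1.9759 + 9.0336 ≈ 11.442 μg.

11 μg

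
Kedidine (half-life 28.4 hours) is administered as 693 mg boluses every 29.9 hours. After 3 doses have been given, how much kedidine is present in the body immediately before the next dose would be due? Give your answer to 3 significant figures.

573 mg

The 3 doses were given 89.7, 59.8, 29.9 hours ago.
Total = 693·(1/2)^(89.7/28.4) + 693·(1/2)^(59.8/28.4) + 693·(1/2)^(29.9/28.4)
      = 77.615 + 161.02 + 334.04 ≈ 572.68 mg.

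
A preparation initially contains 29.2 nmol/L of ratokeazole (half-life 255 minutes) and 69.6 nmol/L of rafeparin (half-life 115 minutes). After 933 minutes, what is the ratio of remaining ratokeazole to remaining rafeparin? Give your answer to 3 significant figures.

ratokeazole: 29.2 × (1/2)^(933/255) = 29.2 × (1/2)^3.6588 ≈ 2.3119 nmol/L.
rafeparin: 69.6 × (1/2)^(933/115) = 69.6 × (1/2)^8.113 ≈ 0.25139 nmol/L.
Ratio ≈ 2.3119 / 0.25139 ≈ 9.1966.

9.20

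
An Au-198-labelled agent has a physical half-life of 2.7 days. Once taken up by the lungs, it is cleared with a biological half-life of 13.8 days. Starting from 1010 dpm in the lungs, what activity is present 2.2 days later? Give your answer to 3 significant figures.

1/t_eff = 1/t_phys + 1/t_biol = 1/2.7 + 1/13.8 = 0.44283 per day.
t_eff = 2.7 × 13.8 / (2.7 + 13.8) ≈ 2.2582 days.
Remaining = 1010 × (1/2)^(2.2/2.2582) = 1010 × (1/2)^0.97424 ≈ 514.1 dpm.

514 dpm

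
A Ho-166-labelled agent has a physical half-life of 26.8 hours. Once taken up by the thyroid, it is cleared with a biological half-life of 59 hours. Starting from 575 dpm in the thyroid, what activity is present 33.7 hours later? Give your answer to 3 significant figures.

1/t_eff = 1/t_phys + 1/t_biol = 1/26.8 + 1/59 = 0.054263 per hour.
t_eff = 26.8 × 59 / (26.8 + 59) ≈ 18.429 hours.
Remaining = 575 × (1/2)^(33.7/18.429) = 575 × (1/2)^1.8286 ≈ 161.88 dpm.

162 dpm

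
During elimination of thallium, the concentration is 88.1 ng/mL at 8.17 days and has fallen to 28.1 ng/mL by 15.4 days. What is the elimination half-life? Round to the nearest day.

Over Δt = 15.4 − 8.17 = 7.23 days, the level fell by a factor of 88.1/28.1 ≈ 3.1352.
n = log₂(3.1352) ≈ 1.6486 half-lives, so t½ = 7.23/1.6486 ≈ 4.3856 days.

4 days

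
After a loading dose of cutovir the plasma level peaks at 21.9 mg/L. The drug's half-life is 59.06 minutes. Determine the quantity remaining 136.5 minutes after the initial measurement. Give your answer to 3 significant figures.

4.41 mg/L

Number of half-lives: n = 136.5/59.06 ≈ 2.3112.
Remaining = 21.9 × (1/2)^2.3112 = 21.9 × 0.20149 ≈ 4.4127 mg/L.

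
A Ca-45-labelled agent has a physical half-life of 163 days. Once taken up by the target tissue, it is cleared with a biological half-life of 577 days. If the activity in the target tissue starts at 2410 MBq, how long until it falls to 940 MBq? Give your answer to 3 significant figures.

173 days

1/t_eff = 1/t_phys + 1/t_biol = 1/163 + 1/577 = 0.0078681 per day.
t_eff = 163 × 577 / (163 + 577) ≈ 127.1 days.
n = log₂(2410/940) ≈ 1.3583; t = 1.3583 × 127.1 ≈ 172.63 days.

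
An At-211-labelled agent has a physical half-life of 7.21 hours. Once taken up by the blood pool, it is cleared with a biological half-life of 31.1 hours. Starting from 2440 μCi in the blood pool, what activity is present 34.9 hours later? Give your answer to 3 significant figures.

39.1 μCi

1/t_eff = 1/t_phys + 1/t_biol = 1/7.21 + 1/31.1 = 0.17085 per hour.
t_eff = 7.21 × 31.1 / (7.21 + 31.1) ≈ 5.8531 hours.
Remaining = 2440 × (1/2)^(34.9/5.8531) = 2440 × (1/2)^5.9627 ≈ 39.124 μCi.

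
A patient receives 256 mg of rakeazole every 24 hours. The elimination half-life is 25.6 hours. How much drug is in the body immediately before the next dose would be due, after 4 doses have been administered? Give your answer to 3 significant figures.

The 4 doses were given 96, 72, 48, 24 hours ago.
Total = 256·(1/2)^(96/25.6) + 256·(1/2)^(72/25.6) + 256·(1/2)^(48/25.6) + 256·(1/2)^(24/25.6)
      = 19.027 + 36.441 + 69.792 + 133.67 ≈ 258.93 mg.

259 mg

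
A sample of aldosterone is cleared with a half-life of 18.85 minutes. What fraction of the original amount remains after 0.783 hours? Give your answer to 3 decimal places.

0.783 hours = 46.98 minutes.
n = 46.98/18.85 ≈ 2.4923 half-lives.
Fraction remaining = (1/2)^2.4923 ≈ 0.17772.

0.178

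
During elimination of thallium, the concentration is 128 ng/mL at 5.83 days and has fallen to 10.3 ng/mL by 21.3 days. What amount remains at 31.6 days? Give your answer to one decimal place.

Over Δt = 21.3 − 5.83 = 15.47 days, the level fell by a factor of 128/10.3 ≈ 12.427.
n = log₂(12.427) ≈ 3.6354 half-lives, so t½ = 15.47/3.6354 ≈ 4.2553 days.
From t = 21.3 to t = 31.6: 10.3 × (1/2)^((31.6−21.3)/4.2553) ≈ 1.924 ng/mL.

1.9 ng/mL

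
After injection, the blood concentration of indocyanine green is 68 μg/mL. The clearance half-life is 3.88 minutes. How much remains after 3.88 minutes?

34 μg/mL

Elapsed time is 1 half-life (3.88/3.88).
Each half-life halves the amount: 68 × (1/2)^1 = 68/2 = 34 μg/mL.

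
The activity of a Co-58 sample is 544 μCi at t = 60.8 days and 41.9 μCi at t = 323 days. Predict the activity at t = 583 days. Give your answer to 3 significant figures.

3.30 μCi

Over Δt = 323 − 60.8 = 262.2 days, the level fell by a factor of 544/41.9 ≈ 12.983.
n = log₂(12.983) ≈ 3.6986 half-lives, so t½ = 262.2/3.6986 ≈ 70.892 days.
From t = 323 to t = 583: 41.9 × (1/2)^((583−323)/70.892) ≈ 3.2974 μCi.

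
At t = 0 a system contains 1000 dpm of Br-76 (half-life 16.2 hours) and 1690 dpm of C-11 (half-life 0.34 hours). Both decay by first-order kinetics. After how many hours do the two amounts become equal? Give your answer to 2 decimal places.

Set 1000·(1/2)^(t/16.2) = 1690·(1/2)^(t/0.34).
Taking log₂: log₂(1000/1690) = t·(1/16.2 − 1/0.34).
log₂(0.59172) = -0.75702; 1/16.2 − 1/0.34 = -2.8794.
t = -0.75702 / -2.8794 ≈ 0.26291 hours.

0.26 hours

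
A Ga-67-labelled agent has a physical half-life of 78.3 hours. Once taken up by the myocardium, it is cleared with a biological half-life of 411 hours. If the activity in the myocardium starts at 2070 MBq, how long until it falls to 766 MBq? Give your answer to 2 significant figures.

1/t_eff = 1/t_phys + 1/t_biol = 1/78.3 + 1/411 = 0.015204 per hour.
t_eff = 78.3 × 411 / (78.3 + 411) ≈ 65.77 hours.
n = log₂(2070/766) ≈ 1.4342; t = 1.4342 × 65.77 ≈ 94.328 hours.

94 hours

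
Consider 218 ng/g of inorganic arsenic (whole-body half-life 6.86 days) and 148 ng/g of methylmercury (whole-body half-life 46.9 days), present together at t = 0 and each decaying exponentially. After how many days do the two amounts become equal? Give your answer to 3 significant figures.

4.49 days

Set 218·(1/2)^(t/6.86) = 148·(1/2)^(t/46.9).
Taking log₂: log₂(218/148) = t·(1/6.86 − 1/46.9).
log₂(1.473) = 0.55873; 1/6.86 − 1/46.9 = 0.12445.
t = 0.55873 / 0.12445 ≈ 4.4896 days.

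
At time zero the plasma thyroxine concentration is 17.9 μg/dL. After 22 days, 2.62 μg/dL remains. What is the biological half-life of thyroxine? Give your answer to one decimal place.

7.9 days

A/A₀ = 2.62/17.9 ≈ 0.14637.
n = log₂(6.8321) ≈ 2.7723 half-lives elapsed in 22 days.
t½ = 22/2.7723 ≈ 7.9356 days.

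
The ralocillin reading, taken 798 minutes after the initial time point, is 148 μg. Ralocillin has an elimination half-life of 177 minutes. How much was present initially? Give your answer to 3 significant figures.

Number of half-lives elapsed: n = 798/177 ≈ 4.5085.
A₀ = A × 2^n = 148 × 2^4.5085 = 148 × 22.761 ≈ 3368.6 μg.

3370 μg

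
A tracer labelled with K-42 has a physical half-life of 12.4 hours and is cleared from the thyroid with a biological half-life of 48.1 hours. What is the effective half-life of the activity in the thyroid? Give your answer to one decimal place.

1/t_eff = 1/t_phys + 1/t_biol = 1/12.4 + 1/48.1 = 0.10144 per hour.
t_eff = 12.4 × 48.1 / (12.4 + 48.1) ≈ 9.8585 hours.

9.9 hours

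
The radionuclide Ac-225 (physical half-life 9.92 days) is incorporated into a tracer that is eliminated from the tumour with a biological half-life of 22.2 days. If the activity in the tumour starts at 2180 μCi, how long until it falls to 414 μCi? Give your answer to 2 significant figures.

1/t_eff = 1/t_phys + 1/t_biol = 1/9.92 + 1/22.2 = 0.14585 per day.
t_eff = 9.92 × 22.2 / (9.92 + 22.2) ≈ 6.8563 days.
n = log₂(2180/414) ≈ 2.3966; t = 2.3966 × 6.8563 ≈ 16.432 days.

16 days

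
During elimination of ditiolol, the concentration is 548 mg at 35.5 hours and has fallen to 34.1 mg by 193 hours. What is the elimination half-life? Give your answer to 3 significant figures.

Over Δt = 193 − 35.5 = 157.5 hours, the level fell by a factor of 548/34.1 ≈ 16.07.
n = log₂(16.07) ≈ 4.0063 half-lives, so t½ = 157.5/4.0063 ≈ 39.313 hours.

39.3 hours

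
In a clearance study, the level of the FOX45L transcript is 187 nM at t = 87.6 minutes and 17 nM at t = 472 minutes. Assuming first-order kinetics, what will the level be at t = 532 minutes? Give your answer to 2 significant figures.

12 nM

Over Δt = 472 − 87.6 = 384.4 minutes, the level fell by a factor of 187/17 ≈ 11.
n = log₂(11) ≈ 3.4594 half-lives, so t½ = 384.4/3.4594 ≈ 111.12 minutes.
From t = 472 to t = 532: 17 × (1/2)^((532−472)/111.12) ≈ 11.692 nM.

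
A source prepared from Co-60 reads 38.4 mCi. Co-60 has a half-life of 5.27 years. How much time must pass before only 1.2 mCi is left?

1.2/38.4 = 1/32, so 5 half-lives have elapsed.
t = 5 × 5.27 = 26.35 years.

26.35 years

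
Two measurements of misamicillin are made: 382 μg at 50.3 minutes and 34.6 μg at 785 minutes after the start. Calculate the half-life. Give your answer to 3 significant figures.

Over Δt = 785 − 50.3 = 734.7 minutes, the level fell by a factor of 382/34.6 ≈ 11.04.
n = log₂(11.04) ≈ 3.4647 half-lives, so t½ = 734.7/3.4647 ≈ 212.05 minutes.

212 minutes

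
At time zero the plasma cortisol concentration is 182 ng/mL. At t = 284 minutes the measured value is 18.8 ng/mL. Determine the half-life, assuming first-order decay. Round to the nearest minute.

87 minutes

A/A₀ = 18.8/182 ≈ 0.1033.
n = log₂(9.6809) ≈ 3.2751 half-lives elapsed in 284 minutes.
t½ = 284/3.2751 ≈ 86.714 minutes.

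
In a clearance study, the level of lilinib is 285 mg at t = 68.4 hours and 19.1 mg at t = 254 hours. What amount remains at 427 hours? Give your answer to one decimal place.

1.5 mg

Over Δt = 254 − 68.4 = 185.6 hours, the level fell by a factor of 285/19.1 ≈ 14.921.
n = log₂(14.921) ≈ 3.8993 half-lives, so t½ = 185.6/3.8993 ≈ 47.598 hours.
From t = 254 to t = 427: 19.1 × (1/2)^((427−254)/47.598) ≈ 1.5378 mg.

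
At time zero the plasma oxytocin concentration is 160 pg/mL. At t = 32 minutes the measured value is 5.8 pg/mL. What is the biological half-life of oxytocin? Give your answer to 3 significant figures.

A/A₀ = 5.8/160 ≈ 0.03625.
n = log₂(27.586) ≈ 4.7859 half-lives elapsed in 32 minutes.
t½ = 32/4.7859 ≈ 6.6863 minutes.

6.69 minutes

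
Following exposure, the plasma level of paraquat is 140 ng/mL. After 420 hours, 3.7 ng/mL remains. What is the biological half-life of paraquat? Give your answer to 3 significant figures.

A/A₀ = 3.7/140 ≈ 0.026429.
n = log₂(37.838) ≈ 5.2418 half-lives elapsed in 420 hours.
t½ = 420/5.2418 ≈ 80.126 hours.

80.1 hours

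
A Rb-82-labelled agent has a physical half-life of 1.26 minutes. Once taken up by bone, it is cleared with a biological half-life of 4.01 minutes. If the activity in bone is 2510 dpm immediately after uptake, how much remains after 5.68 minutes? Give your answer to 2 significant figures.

41 dpm

1/t_eff = 1/t_phys + 1/t_biol = 1/1.26 + 1/4.01 = 1.043 per minute.
t_eff = 1.26 × 4.01 / (1.26 + 4.01) ≈ 0.95875 minutes.
Remaining = 2510 × (1/2)^(5.68/0.95875) = 2510 × (1/2)^5.9244 ≈ 41.329 dpm.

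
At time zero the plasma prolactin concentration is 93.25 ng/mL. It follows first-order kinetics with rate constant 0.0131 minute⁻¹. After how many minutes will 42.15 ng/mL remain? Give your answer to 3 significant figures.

t½ = ln 2 / λ = 0.69315 / 0.0131 ≈ 52.912 minutes.
Fraction remaining = 42.15/93.25 ≈ 0.45201.
n = log₂(93.25/42.15) = ln(2.2123)/ln 2 ≈ 1.1456 half-lives.
t = n × t½ = 1.1456 × 52.912 ≈ 60.614 minutes.

60.6 minutes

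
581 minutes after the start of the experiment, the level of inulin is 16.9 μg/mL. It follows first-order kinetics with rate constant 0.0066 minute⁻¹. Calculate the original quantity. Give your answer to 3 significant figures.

782 μg/mL

t½ = ln 2 / λ = 0.69315 / 0.0066 ≈ 105.02 minutes.
Number of half-lives elapsed: n = 581/105.02 ≈ 5.5322.
A₀ = A × 2^n = 16.9 × 2^5.5322 = 16.9 × 46.275 ≈ 782.05 μg/mL.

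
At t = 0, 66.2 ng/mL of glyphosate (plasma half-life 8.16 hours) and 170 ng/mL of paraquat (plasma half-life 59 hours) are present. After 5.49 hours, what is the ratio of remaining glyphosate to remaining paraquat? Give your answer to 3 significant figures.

0.261

glyphosate: 66.2 × (1/2)^(5.49/8.16) = 66.2 × (1/2)^0.67279 ≈ 41.527 ng/mL.
paraquat: 170 × (1/2)^(5.49/59) = 170 × (1/2)^0.093051 ≈ 159.38 ng/mL.
Ratio ≈ 41.527 / 159.38 ≈ 0.26055.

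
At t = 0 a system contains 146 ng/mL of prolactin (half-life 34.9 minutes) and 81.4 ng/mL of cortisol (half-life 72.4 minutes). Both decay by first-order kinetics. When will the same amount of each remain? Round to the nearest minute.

Set 146·(1/2)^(t/34.9) = 81.4·(1/2)^(t/72.4).
Taking log₂: log₂(146/81.4) = t·(1/34.9 − 1/72.4).
log₂(1.7936) = 0.84287; 1/34.9 − 1/72.4 = 0.014841.
t = 0.84287 / 0.014841 ≈ 56.793 minutes.

57 minutes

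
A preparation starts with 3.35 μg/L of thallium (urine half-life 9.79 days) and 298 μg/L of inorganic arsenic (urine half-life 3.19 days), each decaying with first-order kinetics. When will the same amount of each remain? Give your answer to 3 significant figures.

Set 3.35·(1/2)^(t/9.79) = 298·(1/2)^(t/3.19).
Taking log₂: log₂(3.35/298) = t·(1/9.79 − 1/3.19).
log₂(0.011242) = -6.475; 1/9.79 − 1/3.19 = -0.21133.
t = -6.475 / -0.21133 ≈ 30.639 days.

30.6 days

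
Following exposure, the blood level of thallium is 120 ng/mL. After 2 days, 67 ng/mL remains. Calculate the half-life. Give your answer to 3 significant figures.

A/A₀ = 67/120 ≈ 0.55833.
n = log₂(1.791) ≈ 0.8408 half-lives elapsed in 2 days.
t½ = 2/0.8408 ≈ 2.3787 days.

2.38 days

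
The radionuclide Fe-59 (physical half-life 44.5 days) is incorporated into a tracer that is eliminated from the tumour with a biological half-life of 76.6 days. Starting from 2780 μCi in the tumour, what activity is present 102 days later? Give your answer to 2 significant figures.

230 μCi

1/t_eff = 1/t_phys + 1/t_biol = 1/44.5 + 1/76.6 = 0.035527 per day.
t_eff = 44.5 × 76.6 / (44.5 + 76.6) ≈ 28.148 days.
Remaining = 2780 × (1/2)^(102/28.148) = 2780 × (1/2)^3.6237 ≈ 225.52 μCi.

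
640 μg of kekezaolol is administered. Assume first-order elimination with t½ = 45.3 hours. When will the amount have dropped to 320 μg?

45.3 hours

320/640 = 1/2, so 1 half-life has elapsed.
t = 1 × 45.3 = 45.3 hours.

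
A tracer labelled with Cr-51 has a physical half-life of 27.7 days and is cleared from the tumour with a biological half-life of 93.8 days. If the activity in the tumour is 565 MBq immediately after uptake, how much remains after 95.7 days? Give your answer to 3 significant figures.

25.4 MBq

1/t_eff = 1/t_phys + 1/t_biol = 1/27.7 + 1/93.8 = 0.046762 per day.
t_eff = 27.7 × 93.8 / (27.7 + 93.8) ≈ 21.385 days.
Remaining = 565 × (1/2)^(95.7/21.385) = 565 × (1/2)^4.4751 ≈ 25.404 MBq.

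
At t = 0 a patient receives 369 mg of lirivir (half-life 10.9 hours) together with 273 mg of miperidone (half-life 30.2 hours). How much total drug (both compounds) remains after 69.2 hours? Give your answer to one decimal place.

60.3 mg

lirivir: 369 × (1/2)^(69.2/10.9) = 369 × (1/2)^6.3486 ≈ 4.5279 mg.
miperidone: 273 × (1/2)^(69.2/30.2) = 273 × (1/2)^2.2914 ≈ 55.768 mg.
Total = 4.5279 + 55.768 ≈ 60.296 mg.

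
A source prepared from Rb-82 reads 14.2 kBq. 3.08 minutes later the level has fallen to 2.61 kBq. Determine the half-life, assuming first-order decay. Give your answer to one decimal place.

A/A₀ = 2.61/14.2 ≈ 0.1838.
n = log₂(5.4406) ≈ 2.4438 half-lives elapsed in 3.08 minutes.
t½ = 3.08/2.4438 ≈ 1.2603 minutes.

1.3 minutes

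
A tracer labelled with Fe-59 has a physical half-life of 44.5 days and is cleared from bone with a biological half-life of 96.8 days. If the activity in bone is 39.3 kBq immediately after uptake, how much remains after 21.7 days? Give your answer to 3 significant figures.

24.0 kBq

1/t_eff = 1/t_phys + 1/t_biol = 1/44.5 + 1/96.8 = 0.032802 per day.
t_eff = 44.5 × 96.8 / (44.5 + 96.8) ≈ 30.485 days.
Remaining = 39.3 × (1/2)^(21.7/30.485) = 39.3 × (1/2)^0.71181 ≈ 23.995 kBq.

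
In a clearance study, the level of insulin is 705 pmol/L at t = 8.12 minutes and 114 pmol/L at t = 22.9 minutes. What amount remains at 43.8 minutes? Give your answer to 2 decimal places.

8.67 pmol/L

Over Δt = 22.9 − 8.12 = 14.78 minutes, the level fell by a factor of 705/114 ≈ 6.1842.
n = log₂(6.1842) ≈ 2.6286 half-lives, so t½ = 14.78/2.6286 ≈ 5.6228 minutes.
From t = 22.9 to t = 43.8: 114 × (1/2)^((43.8−22.9)/5.6228) ≈ 8.669 pmol/L.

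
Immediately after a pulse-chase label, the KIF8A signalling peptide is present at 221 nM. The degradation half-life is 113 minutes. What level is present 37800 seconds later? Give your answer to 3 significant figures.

Convert the elapsed time: 37800 seconds = 630 minutes.
Number of half-lives: n = 630/113 ≈ 5.5752.
Remaining = 221 × (1/2)^5.5752 = 221 × 0.020974 ≈ 4.6354 nM.

4.64 nM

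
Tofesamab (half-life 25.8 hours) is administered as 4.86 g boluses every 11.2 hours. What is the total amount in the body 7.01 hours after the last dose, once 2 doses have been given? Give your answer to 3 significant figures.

The 2 doses were given 18.21, 7.01 hours ago.
Total = 4.86·(1/2)^(18.21/25.8) + 4.86·(1/2)^(7.01/25.8)
      = 2.9796 + 4.0257 ≈ 7.0054 g.

7.01 g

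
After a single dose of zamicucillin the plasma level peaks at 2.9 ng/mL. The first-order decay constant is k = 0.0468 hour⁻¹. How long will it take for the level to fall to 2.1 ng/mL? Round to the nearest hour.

t½ = ln 2 / k = 0.69315 / 0.0468 ≈ 14.811 hours.
Fraction remaining = 2.1/2.9 ≈ 0.72414.
n = log₂(2.9/2.1) = ln(1.381)/ln 2 ≈ 0.46566 half-lives.
t = n × t½ = 0.46566 × 14.811 ≈ 6.8969 hours.

7 hours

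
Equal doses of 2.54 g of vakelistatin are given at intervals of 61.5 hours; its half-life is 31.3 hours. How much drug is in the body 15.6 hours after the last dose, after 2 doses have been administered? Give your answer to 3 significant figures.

2.26 g

The 2 doses were given 77.1, 15.6 hours ago.
Total = 2.54·(1/2)^(77.1/31.3) + 2.54·(1/2)^(15.6/31.3)
      = 0.46059 + 1.798 ≈ 2.2586 g.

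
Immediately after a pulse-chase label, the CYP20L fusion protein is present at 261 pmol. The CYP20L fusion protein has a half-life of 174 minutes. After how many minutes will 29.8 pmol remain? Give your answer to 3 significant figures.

545 minutes

Fraction remaining = 29.8/261 ≈ 0.11418.
n = log₂(261/29.8) = ln(8.7584)/ln 2 ≈ 3.1307 half-lives.
t = n × t½ = 3.1307 × 174 ≈ 544.74 minutes.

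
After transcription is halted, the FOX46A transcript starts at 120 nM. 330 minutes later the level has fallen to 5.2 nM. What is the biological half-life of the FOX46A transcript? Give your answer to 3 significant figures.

A/A₀ = 5.2/120 ≈ 0.043333.
n = log₂(23.077) ≈ 4.5284 half-lives elapsed in 330 minutes.
t½ = 330/4.5284 ≈ 72.874 minutes.

72.9 minutes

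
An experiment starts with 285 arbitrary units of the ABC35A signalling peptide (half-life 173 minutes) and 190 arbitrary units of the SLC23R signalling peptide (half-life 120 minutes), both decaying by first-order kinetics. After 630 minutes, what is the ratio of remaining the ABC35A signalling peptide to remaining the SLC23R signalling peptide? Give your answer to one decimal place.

4.6

ABC35A signalling peptide: 285 × (1/2)^(630/173) = 285 × (1/2)^3.6416 ≈ 22.835 arbitrary units.
SLC23R signalling peptide: 190 × (1/2)^(630/120) = 190 × (1/2)^5.25 ≈ 4.9928 arbitrary units.
Ratio ≈ 22.835 / 4.9928 ≈ 4.5736.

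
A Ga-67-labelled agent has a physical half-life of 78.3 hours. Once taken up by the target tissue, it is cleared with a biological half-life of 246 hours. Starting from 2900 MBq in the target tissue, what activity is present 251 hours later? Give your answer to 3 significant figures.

155 MBq

1/t_eff = 1/t_phys + 1/t_biol = 1/78.3 + 1/246 = 0.016836 per hour.
t_eff = 78.3 × 246 / (78.3 + 246) ≈ 59.395 hours.
Remaining = 2900 × (1/2)^(251/59.395) = 2900 × (1/2)^4.2259 ≈ 154.98 MBq.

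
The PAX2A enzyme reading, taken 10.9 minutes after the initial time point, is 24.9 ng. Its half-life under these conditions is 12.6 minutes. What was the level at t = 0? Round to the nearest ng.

45 ng

Number of half-lives elapsed: n = 10.9/12.6 ≈ 0.86508.
A₀ = A × 2^n = 24.9 × 2^0.86508 = 24.9 × 1.8214 ≈ 45.354 ng.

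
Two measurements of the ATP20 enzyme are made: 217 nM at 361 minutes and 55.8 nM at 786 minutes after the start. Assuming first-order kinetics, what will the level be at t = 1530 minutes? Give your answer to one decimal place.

Over Δt = 786 − 361 = 425 minutes, the level fell by a factor of 217/55.8 ≈ 3.8889.
n = log₂(3.8889) ≈ 1.9594 half-lives, so t½ = 425/1.9594 ≈ 216.91 minutes.
From t = 786 to t = 1530: 55.8 × (1/2)^((1530−786)/216.91) ≈ 5.1772 nM.

5.2 nM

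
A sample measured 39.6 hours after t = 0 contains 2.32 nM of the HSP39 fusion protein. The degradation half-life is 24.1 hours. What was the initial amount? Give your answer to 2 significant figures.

7.2 nM

Number of half-lives elapsed: n = 39.6/24.1 ≈ 1.6432.
A₀ = A × 2^n = 2.32 × 2^1.6432 = 2.32 × 3.1235 ≈ 7.2465 nM.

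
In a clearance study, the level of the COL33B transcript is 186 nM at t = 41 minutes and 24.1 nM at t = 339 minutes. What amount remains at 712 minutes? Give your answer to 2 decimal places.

1.87 nM

Over Δt = 339 − 41 = 298 minutes, the level fell by a factor of 186/24.1 ≈ 7.7178.
n = log₂(7.7178) ≈ 2.9482 half-lives, so t½ = 298/2.9482 ≈ 101.08 minutes.
From t = 339 to t = 712: 24.1 × (1/2)^((712−339)/101.08) ≈ 1.8671 nM.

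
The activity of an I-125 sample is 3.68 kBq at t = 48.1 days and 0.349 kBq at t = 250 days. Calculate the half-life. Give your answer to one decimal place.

59.4 days

Over Δt = 250 − 48.1 = 201.9 days, the level fell by a factor of 3.68/0.349 ≈ 10.544.
n = log₂(10.544) ≈ 3.3984 half-lives, so t½ = 201.9/3.3984 ≈ 59.41 days.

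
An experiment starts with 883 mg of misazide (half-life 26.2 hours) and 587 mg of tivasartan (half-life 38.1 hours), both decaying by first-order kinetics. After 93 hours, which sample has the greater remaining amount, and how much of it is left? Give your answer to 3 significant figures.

misazide: 883 × (1/2)^3.5496 ≈ 75.408 mg.
tivasartan: 587 × (1/2)^2.4409 ≈ 108.1 mg.
Tivasartan has more remaining, at ≈ 108.1 mg.

tivasartan, 108 mg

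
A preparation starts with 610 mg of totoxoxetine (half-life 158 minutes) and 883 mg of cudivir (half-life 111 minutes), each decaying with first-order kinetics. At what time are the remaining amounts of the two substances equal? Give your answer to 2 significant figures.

200 minutes

Set 610·(1/2)^(t/158) = 883·(1/2)^(t/111).
Taking log₂: log₂(610/883) = t·(1/158 − 1/111).
log₂(0.69083) = -0.5336; 1/158 − 1/111 = -0.0026799.
t = -0.5336 / -0.0026799 ≈ 199.11 minutes.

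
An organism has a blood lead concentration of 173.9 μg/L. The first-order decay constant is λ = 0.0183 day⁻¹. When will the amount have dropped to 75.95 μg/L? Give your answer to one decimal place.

45.3 days

t½ = ln 2 / λ = 0.69315 / 0.0183 ≈ 37.877 days.
Fraction remaining = 75.95/173.9 ≈ 0.43675.
n = log₂(173.9/75.95) = ln(2.2897)/ln 2 ≈ 1.1951 half-lives.
t = n × t½ = 1.1951 × 37.877 ≈ 45.268 days.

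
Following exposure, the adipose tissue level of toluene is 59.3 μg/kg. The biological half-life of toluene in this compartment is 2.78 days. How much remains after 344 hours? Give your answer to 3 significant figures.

1.66 μg/kg

Convert the elapsed time: 344 hours = 14.3333 days.
Number of half-lives: n = 14.3333/2.78 ≈ 5.1559.
Remaining = 59.3 × (1/2)^5.1559 = 59.3 × 0.02805 ≈ 1.6633 μg/kg.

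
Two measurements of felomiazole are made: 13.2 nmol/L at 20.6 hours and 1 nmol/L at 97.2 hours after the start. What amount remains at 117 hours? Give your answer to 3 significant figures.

Over Δt = 97.2 − 20.6 = 76.6 hours, the level fell by a factor of 13.2/1 ≈ 13.2.
n = log₂(13.2) ≈ 3.7225 half-lives, so t½ = 76.6/3.7225 ≈ 20.578 hours.
From t = 97.2 to t = 117: 1 × (1/2)^((117−97.2)/20.578) ≈ 0.51327 nmol/L.

0.513 nmol/L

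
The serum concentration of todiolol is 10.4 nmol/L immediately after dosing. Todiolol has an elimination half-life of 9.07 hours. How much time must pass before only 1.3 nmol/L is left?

27.21 hours

1.3/10.4 = 1/8, so 3 half-lives have elapsed.
t = 3 × 9.07 = 27.21 hours.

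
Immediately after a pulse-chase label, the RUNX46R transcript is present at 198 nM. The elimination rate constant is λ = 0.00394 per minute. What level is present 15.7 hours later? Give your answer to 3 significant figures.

t½ = ln 2 / λ = 0.69315 / 0.00394 ≈ 175.93 minutes.
Convert the elapsed time: 15.7 hours = 942 minutes.
Number of half-lives: n = 942/175.93 ≈ 5.3545.
Remaining = 198 × (1/2)^5.3545 = 198 × 0.024441 ≈ 4.8394 nM.

4.84 nM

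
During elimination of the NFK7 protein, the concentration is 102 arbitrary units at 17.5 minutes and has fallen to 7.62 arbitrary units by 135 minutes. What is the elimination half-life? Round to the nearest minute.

31 minutes

Over Δt = 135 − 17.5 = 117.5 minutes, the level fell by a factor of 102/7.62 ≈ 13.386.
n = log₂(13.386) ≈ 3.7426 half-lives, so t½ = 117.5/3.7426 ≈ 31.395 minutes.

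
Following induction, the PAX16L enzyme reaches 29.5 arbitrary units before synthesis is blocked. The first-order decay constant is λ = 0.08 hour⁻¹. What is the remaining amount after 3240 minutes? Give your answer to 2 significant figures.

t½ = ln 2 / λ = 0.69315 / 0.08 ≈ 8.6643 hours.
Convert the elapsed time: 3240 minutes = 54 hours.
Number of half-lives: n = 54/8.6643 ≈ 6.2324.
Remaining = 29.5 × (1/2)^6.2324 = 29.5 × 0.0133 ≈ 0.39235 arbitrary units.

0.39 arbitrary units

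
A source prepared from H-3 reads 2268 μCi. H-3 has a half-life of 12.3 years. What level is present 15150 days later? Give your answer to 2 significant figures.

220 μCi

Convert the elapsed time: 15150 days = 41.5068 years.
Number of half-lives: n = 41.5068/12.3 ≈ 3.3745.
Remaining = 2268 × (1/2)^3.3745 = 2268 × 0.096419 ≈ 218.68 μCi.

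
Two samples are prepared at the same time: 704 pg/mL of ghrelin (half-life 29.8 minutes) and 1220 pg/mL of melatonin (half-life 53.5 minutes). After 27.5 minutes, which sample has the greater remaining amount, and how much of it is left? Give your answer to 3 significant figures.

ghrelin: 704 × (1/2)^0.92282 ≈ 371.34 pg/mL.
melatonin: 1220 × (1/2)^0.51402 ≈ 854.33 pg/mL.
Melatonin has more remaining, at ≈ 854.33 pg/mL.

melatonin, 854 pg/mL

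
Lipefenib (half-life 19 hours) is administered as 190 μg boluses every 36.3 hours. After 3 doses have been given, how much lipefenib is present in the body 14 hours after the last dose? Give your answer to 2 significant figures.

150 μg

The 3 doses were given 86.6, 50.3, 14 hours ago.
Total = 190·(1/2)^(86.6/19) + 190·(1/2)^(50.3/19) + 190·(1/2)^(14/19)
      = 8.0666 + 30.326 + 114.01 ≈ 152.4 μg.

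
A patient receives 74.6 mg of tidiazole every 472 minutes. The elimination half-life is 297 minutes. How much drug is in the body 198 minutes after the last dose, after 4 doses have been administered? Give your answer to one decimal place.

The 4 doses were given 1614, 1142, 670, 198 minutes ago.
Total = 74.6·(1/2)^(1614/297) + 74.6·(1/2)^(1142/297) + 74.6·(1/2)^(670/297) + 74.6·(1/2)^(198/297)
      = 1.7252 + 5.1909 + 15.619 + 46.995 ≈ 69.53 mg.

69.5 mg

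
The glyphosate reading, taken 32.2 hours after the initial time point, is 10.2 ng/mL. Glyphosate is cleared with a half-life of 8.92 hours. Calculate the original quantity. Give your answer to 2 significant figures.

120 ng/mL

Number of half-lives elapsed: n = 32.2/8.92 ≈ 3.6099.
A₀ = A × 2^n = 10.2 × 2^3.6099 = 10.2 × 12.209 ≈ 124.53 ng/mL.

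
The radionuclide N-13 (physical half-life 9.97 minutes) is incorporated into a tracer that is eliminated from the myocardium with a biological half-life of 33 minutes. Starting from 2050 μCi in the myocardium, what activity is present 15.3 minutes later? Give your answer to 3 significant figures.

513 μCi

1/t_eff = 1/t_phys + 1/t_biol = 1/9.97 + 1/33 = 0.1306 per minute.
t_eff = 9.97 × 33 / (9.97 + 33) ≈ 7.6567 minutes.
Remaining = 2050 × (1/2)^(15.3/7.6567) = 2050 × (1/2)^1.9982 ≈ 513.13 μCi.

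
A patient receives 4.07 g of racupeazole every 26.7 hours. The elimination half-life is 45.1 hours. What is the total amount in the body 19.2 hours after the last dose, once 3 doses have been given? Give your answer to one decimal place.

6.4 g

The 3 doses were given 72.6, 45.9, 19.2 hours ago.
Total = 4.07·(1/2)^(72.6/45.1) + 4.07·(1/2)^(45.9/45.1) + 4.07·(1/2)^(19.2/45.1)
      = 1.3336 + 2.0101 + 3.03 ≈ 6.3737 g.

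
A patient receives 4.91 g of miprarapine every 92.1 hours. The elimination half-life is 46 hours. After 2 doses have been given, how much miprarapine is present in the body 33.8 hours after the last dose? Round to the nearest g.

4 g

The 2 doses were given 125.9, 33.8 hours ago.
Total = 4.91·(1/2)^(125.9/46) + 4.91·(1/2)^(33.8/46)
      = 0.7365 + 2.9505 ≈ 3.687 g.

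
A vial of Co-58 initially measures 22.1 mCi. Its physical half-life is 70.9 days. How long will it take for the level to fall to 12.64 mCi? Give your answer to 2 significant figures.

Fraction remaining = 12.64/22.1 ≈ 0.57195.
n = log₂(22.1/12.64) = ln(1.7484)/ln 2 ≈ 0.80605 half-lives.
t = n × t½ = 0.80605 × 70.9 ≈ 57.149 days.

57 days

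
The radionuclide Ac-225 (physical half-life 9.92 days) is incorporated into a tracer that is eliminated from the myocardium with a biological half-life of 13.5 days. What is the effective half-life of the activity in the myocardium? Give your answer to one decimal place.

5.7 days

1/t_eff = 1/t_phys + 1/t_biol = 1/9.92 + 1/13.5 = 0.17488 per day.
t_eff = 9.92 × 13.5 / (9.92 + 13.5) ≈ 5.7182 days.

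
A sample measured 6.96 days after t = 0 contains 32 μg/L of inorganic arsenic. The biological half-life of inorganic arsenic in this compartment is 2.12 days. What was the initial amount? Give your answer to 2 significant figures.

310 μg/L

Number of half-lives elapsed: n = 6.96/2.12 ≈ 3.283.
A₀ = A × 2^n = 32 × 2^3.283 = 32 × 9.7339 ≈ 311.48 μg/L.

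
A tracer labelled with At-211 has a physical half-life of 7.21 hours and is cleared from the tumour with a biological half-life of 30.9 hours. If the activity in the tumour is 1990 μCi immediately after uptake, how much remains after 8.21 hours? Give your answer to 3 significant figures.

752 μCi

1/t_eff = 1/t_phys + 1/t_biol = 1/7.21 + 1/30.9 = 0.17106 per hour.
t_eff = 7.21 × 30.9 / (7.21 + 30.9) ≈ 5.8459 hours.
Remaining = 1990 × (1/2)^(8.21/5.8459) = 1990 × (1/2)^1.4044 ≈ 751.78 μCi.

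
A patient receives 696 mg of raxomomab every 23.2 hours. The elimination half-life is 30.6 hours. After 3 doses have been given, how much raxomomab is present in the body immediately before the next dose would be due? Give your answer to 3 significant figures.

799 mg

The 3 doses were given 69.6, 46.4, 23.2 hours ago.
Total = 696·(1/2)^(69.6/30.6) + 696·(1/2)^(46.4/30.6) + 696·(1/2)^(23.2/30.6)
      = 143.85 + 243.3 + 411.51 ≈ 798.66 mg.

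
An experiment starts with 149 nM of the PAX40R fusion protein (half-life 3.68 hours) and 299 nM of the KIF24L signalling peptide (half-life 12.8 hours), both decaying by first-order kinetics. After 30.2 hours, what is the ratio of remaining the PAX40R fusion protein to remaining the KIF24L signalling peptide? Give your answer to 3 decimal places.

0.009

PAX40R fusion protein: 149 × (1/2)^(30.2/3.68) = 149 × (1/2)^8.2065 ≈ 0.5044 nM.
KIF24L signalling peptide: 299 × (1/2)^(30.2/12.8) = 299 × (1/2)^2.3594 ≈ 58.268 nM.
Ratio ≈ 0.5044 / 58.268 ≈ 0.0086566.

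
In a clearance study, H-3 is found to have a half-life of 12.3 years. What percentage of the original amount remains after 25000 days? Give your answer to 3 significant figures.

25000 days = 68.4932 years.
n = 68.4932/12.3 ≈ 5.5685 half-lives.
Fraction remaining = (1/2)^5.5685 ≈ 0.021072, i.e. 2.1072%.

2.11%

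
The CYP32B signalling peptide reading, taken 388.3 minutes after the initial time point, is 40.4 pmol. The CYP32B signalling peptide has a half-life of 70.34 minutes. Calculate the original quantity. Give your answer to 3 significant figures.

1850 pmol

Number of half-lives elapsed: n = 388.3/70.34 ≈ 5.5203.
A₀ = A × 2^n = 40.4 × 2^5.5203 = 40.4 × 45.897 ≈ 1854.2 pmol.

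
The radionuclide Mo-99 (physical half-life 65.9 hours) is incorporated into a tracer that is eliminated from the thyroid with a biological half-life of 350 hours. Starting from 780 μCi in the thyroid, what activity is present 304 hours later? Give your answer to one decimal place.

1/t_eff = 1/t_phys + 1/t_biol = 1/65.9 + 1/350 = 0.018032 per hour.
t_eff = 65.9 × 350 / (65.9 + 350) ≈ 55.458 hours.
Remaining = 780 × (1/2)^(304/55.458) = 780 × (1/2)^5.4816 ≈ 17.457 μCi.

17.5 μCi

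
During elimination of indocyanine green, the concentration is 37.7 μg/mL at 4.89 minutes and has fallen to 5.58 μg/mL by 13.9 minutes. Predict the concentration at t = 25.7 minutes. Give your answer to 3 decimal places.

Over Δt = 13.9 − 4.89 = 9.01 minutes, the level fell by a factor of 37.7/5.58 ≈ 6.7563.
n = log₂(6.7563) ≈ 2.7562 half-lives, so t½ = 9.01/2.7562 ≈ 3.269 minutes.
From t = 13.9 to t = 25.7: 5.58 × (1/2)^((25.7−13.9)/3.269) ≈ 0.45709 μg/mL.

0.457 μg/mL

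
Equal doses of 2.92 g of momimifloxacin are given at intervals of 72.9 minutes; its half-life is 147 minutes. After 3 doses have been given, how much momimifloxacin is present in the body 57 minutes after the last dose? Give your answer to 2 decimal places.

4.94 g

The 3 doses were given 202.8, 129.9, 57 minutes ago.
Total = 2.92·(1/2)^(202.8/147) + 2.92·(1/2)^(129.9/147) + 2.92·(1/2)^(57/147)
      = 1.1222 + 1.5826 + 2.2318 ≈ 4.9366 g.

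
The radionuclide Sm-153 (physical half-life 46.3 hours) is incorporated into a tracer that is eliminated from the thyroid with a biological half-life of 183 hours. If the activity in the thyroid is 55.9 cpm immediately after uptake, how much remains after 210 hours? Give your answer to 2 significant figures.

1.1 cpm

1/t_eff = 1/t_phys + 1/t_biol = 1/46.3 + 1/183 = 0.027063 per hour.
t_eff = 46.3 × 183 / (46.3 + 183) ≈ 36.951 hours.
Remaining = 55.9 × (1/2)^(210/36.951) = 55.9 × (1/2)^5.6832 ≈ 1.0879 cpm.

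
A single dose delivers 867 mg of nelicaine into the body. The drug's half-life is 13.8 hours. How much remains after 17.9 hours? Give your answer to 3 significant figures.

Number of half-lives: n = 17.9/13.8 ≈ 1.2971.
Remaining = 867 × (1/2)^1.2971 = 867 × 0.40694 ≈ 352.82 mg.

353 mg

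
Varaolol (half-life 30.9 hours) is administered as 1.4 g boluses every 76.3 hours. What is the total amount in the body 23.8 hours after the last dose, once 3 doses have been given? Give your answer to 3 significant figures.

0.996 g

The 3 doses were given 176.4, 100.1, 23.8 hours ago.
Total = 1.4·(1/2)^(176.4/30.9) + 1.4·(1/2)^(100.1/30.9) + 1.4·(1/2)^(23.8/30.9)
      = 0.026769 + 0.14823 + 0.82086 ≈ 0.99586 g.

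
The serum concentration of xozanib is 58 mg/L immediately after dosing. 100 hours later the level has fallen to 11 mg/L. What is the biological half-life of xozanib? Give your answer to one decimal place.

A/A₀ = 11/58 ≈ 0.18966.
n = log₂(5.2727) ≈ 2.3985 half-lives elapsed in 100 hours.
t½ = 100/2.3985 ≈ 41.692 hours.

41.7 hours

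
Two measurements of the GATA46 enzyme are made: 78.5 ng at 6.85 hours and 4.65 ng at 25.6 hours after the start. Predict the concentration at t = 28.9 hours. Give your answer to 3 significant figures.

2.83 ng

Over Δt = 25.6 − 6.85 = 18.75 hours, the level fell by a factor of 78.5/4.65 ≈ 16.882.
n = log₂(16.882) ≈ 4.0774 half-lives, so t½ = 18.75/4.0774 ≈ 4.5985 hours.
From t = 25.6 to t = 28.9: 4.65 × (1/2)^((28.9−25.6)/4.5985) ≈ 2.8277 ng.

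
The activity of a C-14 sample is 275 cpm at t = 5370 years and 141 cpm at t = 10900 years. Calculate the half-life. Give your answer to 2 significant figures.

Over Δt = 10900 − 5370 = 5530 years, the level fell by a factor of 275/141 ≈ 1.9504.
n = log₂(1.9504) ≈ 0.96374 half-lives, so t½ = 5530/0.96374 ≈ 5738.1 years.

5700 years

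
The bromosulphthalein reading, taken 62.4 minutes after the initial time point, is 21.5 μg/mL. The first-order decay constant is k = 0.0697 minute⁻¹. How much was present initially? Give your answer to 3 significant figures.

1660 μg/mL

t½ = ln 2 / k = 0.69315 / 0.0697 ≈ 9.9447 minutes.
Number of half-lives elapsed: n = 62.4/9.9447 ≈ 6.2747.
A₀ = A × 2^n = 21.5 × 2^6.2747 = 21.5 × 77.423 ≈ 1664.6 μg/mL.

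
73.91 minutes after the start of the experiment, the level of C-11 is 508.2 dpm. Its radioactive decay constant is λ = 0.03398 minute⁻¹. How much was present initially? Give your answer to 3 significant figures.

t½ = ln 2 / λ = 0.69315 / 0.03398 ≈ 20.399 minutes.
Number of half-lives elapsed: n = 73.91/20.399 ≈ 3.6233.
A₀ = A × 2^n = 508.2 × 2^3.6233 = 508.2 × 12.323 ≈ 6262.5 dpm.

6260 dpm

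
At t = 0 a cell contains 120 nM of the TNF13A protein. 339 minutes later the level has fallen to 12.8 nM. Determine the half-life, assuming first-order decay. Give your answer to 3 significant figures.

105 minutes

A/A₀ = 12.8/120 ≈ 0.10667.
n = log₂(9.375) ≈ 3.2288 half-lives elapsed in 339 minutes.
t½ = 339/3.2288 ≈ 104.99 minutes.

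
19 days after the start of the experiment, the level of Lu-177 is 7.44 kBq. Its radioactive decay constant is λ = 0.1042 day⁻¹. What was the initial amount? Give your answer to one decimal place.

t½ = ln 2 / λ = 0.69315 / 0.1042 ≈ 6.6521 days.
Number of half-lives elapsed: n = 19/6.6521 ≈ 2.8562.
A₀ = A × 2^n = 7.44 × 2^2.8562 = 7.44 × 7.2413 ≈ 53.875 kBq.

53.9 kBq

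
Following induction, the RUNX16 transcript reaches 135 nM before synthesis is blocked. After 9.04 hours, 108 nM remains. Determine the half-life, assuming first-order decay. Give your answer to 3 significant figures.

A/A₀ = 108/135 ≈ 0.8.
n = log₂(1.25) ≈ 0.32193 half-lives elapsed in 9.04 hours.
t½ = 9.04/0.32193 ≈ 28.081 hours.

28.1 hours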